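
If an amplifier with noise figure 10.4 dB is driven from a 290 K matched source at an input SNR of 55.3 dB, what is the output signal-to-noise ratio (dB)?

By definition F = SNR_in/SNR_out, so in dB: SNR_out = SNR_in − NF
SNR_out = 55.3 − 10.4 = 44.9 dB

44.9 dB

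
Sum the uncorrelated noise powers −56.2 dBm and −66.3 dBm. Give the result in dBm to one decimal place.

−55.8 dBm

Convert to linear, add, convert back:
P₁ = 2.40×10⁻⁹ W, P₂ = 2.34×10⁻¹⁰ W
P_tot = 2.63×10⁻⁹ W → 10 log₁₀(P_tot / 10⁻³) = −55.8 dBm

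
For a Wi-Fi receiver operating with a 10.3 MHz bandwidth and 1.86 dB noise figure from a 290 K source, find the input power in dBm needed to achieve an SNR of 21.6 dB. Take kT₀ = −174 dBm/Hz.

Sensitivity = −174 + 10 log₁₀(B) + NF + SNR_min
= −174 + 70.13 + 1.86 + 21.6
= −80.41 dBm → −80.4 dBm

−80.4 dBm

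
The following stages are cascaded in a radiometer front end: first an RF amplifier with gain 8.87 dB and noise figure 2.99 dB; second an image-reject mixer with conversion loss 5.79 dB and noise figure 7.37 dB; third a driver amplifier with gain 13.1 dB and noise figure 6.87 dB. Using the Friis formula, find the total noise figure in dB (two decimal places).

Convert to linear (a loss of L dB is a gain of −L dB): F_i = 10^(NF_i/10), G_i = 10^(G_i,dB/10)
  Stage 1: F_1 = 10^(2.99/10) = 1.991, G_1 = 10^(8.87/10) = 7.709
  Stage 2: F_2 = 10^(7.37/10) = 5.458, G_2 = 10^(−5.79/10) = 0.2636
  Stage 3: F_3 = 10^(6.87/10) = 4.864, G_3 = 10^(13.1/10) = 20.42
Friis cascade:
  F = 1.991 + (5.458 − 1)/7.709 + (4.864 − 1)/2.032 = 4.470
NF = 10 log₁₀(4.470) = 6.50 dB

6.50 dB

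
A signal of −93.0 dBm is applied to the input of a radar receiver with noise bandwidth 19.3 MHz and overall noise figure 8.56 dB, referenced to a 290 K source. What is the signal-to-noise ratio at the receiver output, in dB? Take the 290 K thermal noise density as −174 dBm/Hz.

Noise floor: N = −174 + 10 log₁₀(B) + NF
10 log₁₀(1.93×10⁷) = 72.86 dB
N = −174 + 72.86 + 8.56 = −92.58 dBm
SNR = P_sig − N = −93.0 − (−92.58) = −0.42 dB → −0.4 dB

−0.4 dB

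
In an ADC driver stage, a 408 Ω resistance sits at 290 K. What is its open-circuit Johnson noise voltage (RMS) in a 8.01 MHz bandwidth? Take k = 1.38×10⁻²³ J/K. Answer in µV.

V_n = √(4kTRB)
4kTRB = 4 × 1.38×10⁻²³ × 290 × 4.08×10² × 8.01×10⁶ = 5.23×10⁻¹¹ V²
V_n = √(5.23×10⁻¹¹) = 7.23×10⁻⁶ V = 7.23 µV

7.23 µV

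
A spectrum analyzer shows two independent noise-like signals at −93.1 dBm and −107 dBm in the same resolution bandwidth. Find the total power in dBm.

Convert to linear, add, convert back:
P₁ = 4.90×10⁻¹³ W, P₂ = 2.00×10⁻¹⁴ W
P_tot = 5.10×10⁻¹³ W → 10 log₁₀(P_tot / 10⁻³) = −92.9 dBm

−92.9 dBm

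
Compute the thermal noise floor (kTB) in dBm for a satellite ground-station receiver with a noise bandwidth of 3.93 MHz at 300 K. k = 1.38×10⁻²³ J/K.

P_n = kTB = 1.38×10⁻²³ × 300 × 3.93×10⁶ = 1.63×10⁻¹⁴ W
In dBm: 10 log₁₀(1.63×10⁻¹⁴ / 10⁻³) = −107.9 dBm

−107.9 dBm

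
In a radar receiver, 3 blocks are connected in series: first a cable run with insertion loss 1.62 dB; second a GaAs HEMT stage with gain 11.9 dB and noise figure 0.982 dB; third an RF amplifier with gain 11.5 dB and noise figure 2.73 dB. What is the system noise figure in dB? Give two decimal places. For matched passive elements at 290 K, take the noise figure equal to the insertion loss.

2.79 dB

Convert to linear (a loss of L dB is a gain of −L dB): F_i = 10^(NF_i/10), G_i = 10^(G_i,dB/10)
  Stage 1: F_1 = 10^(1.62/10) = 1.452, G_1 = 10^(−1.62/10) = 0.6887
  Stage 2: F_2 = 10^(0.982/10) = 1.254, G_2 = 10^(11.9/10) = 15.49
  Stage 3: F_3 = 10^(2.73/10) = 1.875, G_3 = 10^(11.5/10) = 14.13
Friis cascade:
  F = 1.452 + (1.254 − 1)/0.6887 + (1.875 − 1)/10.67 = 1.903
NF = 10 log₁₀(1.903) = 2.79 dB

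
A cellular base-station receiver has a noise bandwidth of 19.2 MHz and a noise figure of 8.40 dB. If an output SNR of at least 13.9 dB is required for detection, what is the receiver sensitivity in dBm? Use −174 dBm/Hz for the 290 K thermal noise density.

Sensitivity = −174 + 10 log₁₀(B) + NF + SNR_min
= −174 + 72.83 + 8.40 + 13.9
= −78.87 dBm → −78.9 dBm

−78.9 dBm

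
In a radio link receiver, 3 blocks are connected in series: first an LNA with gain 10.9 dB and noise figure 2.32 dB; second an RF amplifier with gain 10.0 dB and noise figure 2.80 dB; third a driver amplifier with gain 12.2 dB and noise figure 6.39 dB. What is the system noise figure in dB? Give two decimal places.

Convert to linear (a loss of L dB is a gain of −L dB): F_i = 10^(NF_i/10), G_i = 10^(G_i,dB/10)
  Stage 1: F_1 = 10^(2.32/10) = 1.706, G_1 = 10^(10.9/10) = 12.30
  Stage 2: F_2 = 10^(2.80/10) = 1.905, G_2 = 10^(10.0/10) = 10.00
  Stage 3: F_3 = 10^(6.39/10) = 4.355, G_3 = 10^(12.2/10) = 16.60
Friis cascade:
  F = 1.706 + (1.905 − 1)/12.30 + (4.355 − 1)/123.0 = 1.807
NF = 10 log₁₀(1.807) = 2.57 dB

2.57 dB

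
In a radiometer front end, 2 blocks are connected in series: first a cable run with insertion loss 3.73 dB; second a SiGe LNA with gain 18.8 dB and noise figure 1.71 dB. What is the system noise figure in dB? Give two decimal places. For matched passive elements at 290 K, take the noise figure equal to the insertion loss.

5.44 dB

Convert to linear (a loss of L dB is a gain of −L dB): F_i = 10^(NF_i/10), G_i = 10^(G_i,dB/10)
  Stage 1: F_1 = 10^(3.73/10) = 2.360, G_1 = 10^(−3.73/10) = 0.4236
  Stage 2: F_2 = 10^(1.71/10) = 1.483, G_2 = 10^(18.8/10) = 75.86
Friis cascade:
  F = 2.360 + (1.483 − 1)/0.4236 = 3.499
NF = 10 log₁₀(3.499) = 5.44 dB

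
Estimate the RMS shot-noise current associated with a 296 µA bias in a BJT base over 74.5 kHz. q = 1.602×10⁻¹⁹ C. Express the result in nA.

2.66 nA

I_n = √(2qI·B)
2qI·B = 2 × 1.602×10⁻¹⁹ × 2.96×10⁻⁴ × 7.45×10⁴ = 7.07×10⁻¹⁸ A²
I_n = √(7.07×10⁻¹⁸) = 2.66×10⁻⁹ A = 2.66 nA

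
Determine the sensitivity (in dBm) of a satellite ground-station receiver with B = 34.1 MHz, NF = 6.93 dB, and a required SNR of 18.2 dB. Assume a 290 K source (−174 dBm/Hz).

−73.5 dBm

Sensitivity = −174 + 10 log₁₀(B) + NF + SNR_min
= −174 + 75.33 + 6.93 + 18.2
= −73.54 dBm → −73.5 dBm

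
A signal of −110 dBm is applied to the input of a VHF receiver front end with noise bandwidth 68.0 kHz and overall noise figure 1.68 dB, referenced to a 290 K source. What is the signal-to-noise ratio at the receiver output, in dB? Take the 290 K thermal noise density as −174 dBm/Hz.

Noise floor: N = −174 + 10 log₁₀(B) + NF
10 log₁₀(6.80×10⁴) = 48.33 dB
N = −174 + 48.33 + 1.68 = −123.99 dBm
SNR = P_sig − N = −110 − (−123.99) = 13.99 dB → 14.0 dB

14.0 dB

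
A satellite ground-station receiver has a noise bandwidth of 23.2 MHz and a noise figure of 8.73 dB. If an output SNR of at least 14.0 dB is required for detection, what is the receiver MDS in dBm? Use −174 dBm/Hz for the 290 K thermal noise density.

−77.6 dBm

Sensitivity = −174 + 10 log₁₀(B) + NF + SNR_min
= −174 + 73.65 + 8.73 + 14.0
= −77.62 dBm → −77.6 dBm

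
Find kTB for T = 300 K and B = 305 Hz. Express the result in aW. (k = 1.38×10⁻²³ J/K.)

1.26 aW

P_n = kTB = 1.38×10⁻²³ × 300 × 3.05×10² = 1.26×10⁻¹⁸ W = 1.26 aW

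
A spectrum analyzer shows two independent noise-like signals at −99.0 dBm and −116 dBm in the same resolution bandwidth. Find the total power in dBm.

−98.9 dBm

Convert to linear, add, convert back:
P₁ = 1.26×10⁻¹³ W, P₂ = 2.51×10⁻¹⁵ W
P_tot = 1.28×10⁻¹³ W → 10 log₁₀(P_tot / 10⁻³) = −98.9 dBm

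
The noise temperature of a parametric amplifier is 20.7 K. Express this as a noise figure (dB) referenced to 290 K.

F = 1 + T_e/T₀ = 1 + 20.7/290 = 1.07138
NF = 10 log₁₀(1.07138) = 0.299 dB

0.299 dB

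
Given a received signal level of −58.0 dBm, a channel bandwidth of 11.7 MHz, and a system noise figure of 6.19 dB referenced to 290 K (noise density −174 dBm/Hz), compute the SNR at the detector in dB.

Noise floor: N = −174 + 10 log₁₀(B) + NF
10 log₁₀(1.17×10⁷) = 70.68 dB
N = −174 + 70.68 + 6.19 = −97.13 dBm
SNR = P_sig − N = −58.0 − (−97.13) = 39.13 dB → 39.1 dB

39.1 dB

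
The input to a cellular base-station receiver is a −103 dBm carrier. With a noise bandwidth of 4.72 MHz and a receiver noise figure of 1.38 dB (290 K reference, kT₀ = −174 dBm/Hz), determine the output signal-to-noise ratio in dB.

Noise floor: N = −174 + 10 log₁₀(B) + NF
10 log₁₀(4.72×10⁶) = 66.74 dB
N = −174 + 66.74 + 1.38 = −105.88 dBm
SNR = P_sig − N = −103 − (−105.88) = 2.88 dB → 2.9 dB

2.9 dB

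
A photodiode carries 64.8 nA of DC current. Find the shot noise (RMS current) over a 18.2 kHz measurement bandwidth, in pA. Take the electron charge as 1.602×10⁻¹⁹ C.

19.4 pA

I_n = √(2qI·B)
2qI·B = 2 × 1.602×10⁻¹⁹ × 6.48×10⁻⁸ × 1.82×10⁴ = 3.78×10⁻²² A²
I_n = √(3.78×10⁻²²) = 1.94×10⁻¹¹ A = 19.4 pA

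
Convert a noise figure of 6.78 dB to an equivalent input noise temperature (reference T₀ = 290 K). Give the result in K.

F = 10^(6.78/10) = 4.76431
T_e = (F − 1)·T₀ = (4.76431 − 1) × 290 = 1092 K

1092 K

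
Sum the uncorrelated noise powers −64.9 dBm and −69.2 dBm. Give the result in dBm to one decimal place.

Convert to linear, add, convert back:
P₁ = 3.24×10⁻¹⁰ W, P₂ = 1.20×10⁻¹⁰ W
P_tot = 4.44×10⁻¹⁰ W → 10 log₁₀(P_tot / 10⁻³) = −63.5 dBm

−63.5 dBm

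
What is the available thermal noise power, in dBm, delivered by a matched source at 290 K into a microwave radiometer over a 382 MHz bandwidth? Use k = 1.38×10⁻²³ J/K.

−88.2 dBm

P_n = kTB = 1.38×10⁻²³ × 290 × 3.82×10⁸ = 1.53×10⁻¹² W
In dBm: 10 log₁₀(1.53×10⁻¹² / 10⁻³) = −88.2 dBm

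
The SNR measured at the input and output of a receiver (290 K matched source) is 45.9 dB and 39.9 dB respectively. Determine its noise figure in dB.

6.0 dB

NF (dB) = SNR_in(dB) − SNR_out(dB) when the source is at T₀
NF = 45.9 − 39.9 = 6.0 dB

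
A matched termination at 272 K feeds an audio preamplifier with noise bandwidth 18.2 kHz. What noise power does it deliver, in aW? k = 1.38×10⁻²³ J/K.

68.3 aW

P_n = kTB = 1.38×10⁻²³ × 272 × 1.82×10⁴ = 6.83×10⁻¹⁷ W = 68.3 aW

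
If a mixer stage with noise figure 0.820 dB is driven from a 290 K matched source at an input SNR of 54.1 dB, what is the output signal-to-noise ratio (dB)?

53.280 dB

By definition F = SNR_in/SNR_out, so in dB: SNR_out = SNR_in − NF
SNR_out = 54.1 − 0.820 = 53.280 dB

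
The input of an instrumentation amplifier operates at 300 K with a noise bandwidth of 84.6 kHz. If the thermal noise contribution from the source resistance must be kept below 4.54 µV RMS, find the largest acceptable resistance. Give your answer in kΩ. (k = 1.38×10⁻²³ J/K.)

14.7 kΩ

Johnson–Nyquist: V_n = √(4kTRB) ⇒ R = V_n² / (4kTB)
4kTB = 4 × 1.38×10⁻²³ × 300 × 8.46×10⁴ = 1.40×10⁻¹⁵
R = (4.54×10⁻⁶)² / 1.40×10⁻¹⁵ = 1.47×10⁴ Ω = 14.7 kΩ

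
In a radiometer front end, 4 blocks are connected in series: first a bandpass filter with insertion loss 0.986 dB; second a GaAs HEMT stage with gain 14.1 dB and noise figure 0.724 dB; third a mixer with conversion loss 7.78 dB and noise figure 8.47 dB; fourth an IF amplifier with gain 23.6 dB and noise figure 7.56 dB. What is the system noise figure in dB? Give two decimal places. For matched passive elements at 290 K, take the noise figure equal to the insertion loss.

4.99 dB

Convert to linear (a loss of L dB is a gain of −L dB): F_i = 10^(NF_i/10), G_i = 10^(G_i,dB/10)
  Stage 1: F_1 = 10^(0.986/10) = 1.255, G_1 = 10^(−0.986/10) = 0.7969
  Stage 2: F_2 = 10^(0.724/10) = 1.181, G_2 = 10^(14.1/10) = 25.70
  Stage 3: F_3 = 10^(8.47/10) = 7.031, G_3 = 10^(−7.78/10) = 0.1667
  Stage 4: F_4 = 10^(7.56/10) = 5.702, G_4 = 10^(23.6/10) = 229.1
Friis cascade:
  F = 1.255 + (1.181 − 1)/0.7969 + (7.031 − 1)/20.48 + (5.702 − 1)/3.415 = 3.154
NF = 10 log₁₀(3.154) = 4.99 dB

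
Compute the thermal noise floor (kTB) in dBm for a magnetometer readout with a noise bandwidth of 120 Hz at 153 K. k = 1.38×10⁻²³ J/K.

P_n = kTB = 1.38×10⁻²³ × 153 × 1.20×10² = 2.53×10⁻¹⁹ W
In dBm: 10 log₁₀(2.53×10⁻¹⁹ / 10⁻³) = −156.0 dBm

−156.0 dBm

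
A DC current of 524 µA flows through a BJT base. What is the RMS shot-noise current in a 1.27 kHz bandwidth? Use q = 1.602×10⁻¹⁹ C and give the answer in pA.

462 pA

I_n = √(2qI·B)
2qI·B = 2 × 1.602×10⁻¹⁹ × 5.24×10⁻⁴ × 1.27×10³ = 2.13×10⁻¹⁹ A²
I_n = √(2.13×10⁻¹⁹) = 4.62×10⁻¹⁰ A = 462 pA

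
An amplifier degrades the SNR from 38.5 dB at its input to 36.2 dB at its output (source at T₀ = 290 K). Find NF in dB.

2.3 dB

NF (dB) = SNR_in(dB) − SNR_out(dB) when the source is at T₀
NF = 38.5 − 36.2 = 2.3 dB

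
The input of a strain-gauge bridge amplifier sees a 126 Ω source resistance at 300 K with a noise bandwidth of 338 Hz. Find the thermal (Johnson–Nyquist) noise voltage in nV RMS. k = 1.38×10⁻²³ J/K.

26.6 nV

V_n = √(4kTRB)
4kTRB = 4 × 1.38×10⁻²³ × 300 × 1.26×10² × 3.38×10² = 7.05×10⁻¹⁶ V²
V_n = √(7.05×10⁻¹⁶) = 2.66×10⁻⁸ V = 26.6 nV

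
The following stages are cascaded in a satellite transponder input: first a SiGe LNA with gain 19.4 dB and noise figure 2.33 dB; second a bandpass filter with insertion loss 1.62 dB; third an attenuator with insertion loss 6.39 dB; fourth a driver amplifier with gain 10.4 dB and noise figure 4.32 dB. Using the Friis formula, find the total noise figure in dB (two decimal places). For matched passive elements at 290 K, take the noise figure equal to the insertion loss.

2.78 dB

Convert to linear (a loss of L dB is a gain of −L dB): F_i = 10^(NF_i/10), G_i = 10^(G_i,dB/10)
  Stage 1: F_1 = 10^(2.33/10) = 1.710, G_1 = 10^(19.4/10) = 87.10
  Stage 2: F_2 = 10^(1.62/10) = 1.452, G_2 = 10^(−1.62/10) = 0.6887
  Stage 3: F_3 = 10^(6.39/10) = 4.355, G_3 = 10^(−6.39/10) = 0.2296
  Stage 4: F_4 = 10^(4.32/10) = 2.704, G_4 = 10^(10.4/10) = 10.96
Friis cascade:
  F = 1.710 + (1.452 − 1)/87.10 + (4.355 − 1)/59.98 + (2.704 − 1)/13.77 = 1.895
NF = 10 log₁₀(1.895) = 2.78 dB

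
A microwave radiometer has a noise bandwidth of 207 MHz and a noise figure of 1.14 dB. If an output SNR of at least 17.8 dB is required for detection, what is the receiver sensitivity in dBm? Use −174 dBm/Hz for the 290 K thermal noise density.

−71.9 dBm

Sensitivity = −174 + 10 log₁₀(B) + NF + SNR_min
= −174 + 83.16 + 1.14 + 17.8
= −71.90 dBm → −71.9 dBm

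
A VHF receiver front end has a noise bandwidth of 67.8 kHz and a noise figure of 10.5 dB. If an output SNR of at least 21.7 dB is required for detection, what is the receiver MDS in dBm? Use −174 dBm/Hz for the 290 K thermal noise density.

−93.5 dBm

Sensitivity = −174 + 10 log₁₀(B) + NF + SNR_min
= −174 + 48.31 + 10.5 + 21.7
= −93.49 dBm → −93.5 dBm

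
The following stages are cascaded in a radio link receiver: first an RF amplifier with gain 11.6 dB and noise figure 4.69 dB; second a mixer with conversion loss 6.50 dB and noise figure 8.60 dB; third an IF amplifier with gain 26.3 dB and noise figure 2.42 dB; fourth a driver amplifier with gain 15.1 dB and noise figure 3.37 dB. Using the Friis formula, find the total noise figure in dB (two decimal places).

Convert to linear (a loss of L dB is a gain of −L dB): F_i = 10^(NF_i/10), G_i = 10^(G_i,dB/10)
  Stage 1: F_1 = 10^(4.69/10) = 2.944, G_1 = 10^(11.6/10) = 14.45
  Stage 2: F_2 = 10^(8.60/10) = 7.244, G_2 = 10^(−6.50/10) = 0.2239
  Stage 3: F_3 = 10^(2.42/10) = 1.746, G_3 = 10^(26.3/10) = 426.6
  Stage 4: F_4 = 10^(3.37/10) = 2.173, G_4 = 10^(15.1/10) = 32.36
Friis cascade:
  F = 2.944 + (7.244 − 1)/14.45 + (1.746 − 1)/3.236 + (2.173 − 1)/1380 = 3.608
NF = 10 log₁₀(3.608) = 5.57 dB

5.57 dB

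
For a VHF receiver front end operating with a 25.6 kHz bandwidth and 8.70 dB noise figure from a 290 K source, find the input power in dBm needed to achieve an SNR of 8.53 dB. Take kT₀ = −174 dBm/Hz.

−112.7 dBm

Sensitivity = −174 + 10 log₁₀(B) + NF + SNR_min
= −174 + 44.08 + 8.70 + 8.53
= −112.69 dBm → −112.7 dBm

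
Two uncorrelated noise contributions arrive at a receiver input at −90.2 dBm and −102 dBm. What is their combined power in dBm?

−89.9 dBm

Convert to linear, add, convert back:
P₁ = 9.55×10⁻¹³ W, P₂ = 6.31×10⁻¹⁴ W
P_tot = 1.02×10⁻¹² W → 10 log₁₀(P_tot / 10⁻³) = −89.9 dBm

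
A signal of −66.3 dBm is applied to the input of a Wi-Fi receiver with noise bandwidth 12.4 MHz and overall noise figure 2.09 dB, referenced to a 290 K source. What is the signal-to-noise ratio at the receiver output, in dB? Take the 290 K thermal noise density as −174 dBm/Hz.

Noise floor: N = −174 + 10 log₁₀(B) + NF
10 log₁₀(1.24×10⁷) = 70.93 dB
N = −174 + 70.93 + 2.09 = −100.98 dBm
SNR = P_sig − N = −66.3 − (−100.98) = 34.68 dB → 34.7 dB

34.7 dB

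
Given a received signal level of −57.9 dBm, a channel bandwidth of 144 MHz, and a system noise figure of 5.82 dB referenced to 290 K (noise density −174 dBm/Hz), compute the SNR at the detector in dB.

28.7 dB

Noise floor: N = −174 + 10 log₁₀(B) + NF
10 log₁₀(1.44×10⁸) = 81.58 dB
N = −174 + 81.58 + 5.82 = −86.60 dBm
SNR = P_sig − N = −57.9 − (−86.60) = 28.70 dB → 28.7 dB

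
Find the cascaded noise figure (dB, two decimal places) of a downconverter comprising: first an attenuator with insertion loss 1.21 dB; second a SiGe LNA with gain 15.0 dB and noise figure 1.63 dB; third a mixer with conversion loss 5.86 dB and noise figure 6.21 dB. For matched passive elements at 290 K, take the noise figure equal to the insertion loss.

3.13 dB

Convert to linear (a loss of L dB is a gain of −L dB): F_i = 10^(NF_i/10), G_i = 10^(G_i,dB/10)
  Stage 1: F_1 = 10^(1.21/10) = 1.321, G_1 = 10^(−1.21/10) = 0.7568
  Stage 2: F_2 = 10^(1.63/10) = 1.455, G_2 = 10^(15.0/10) = 31.62
  Stage 3: F_3 = 10^(6.21/10) = 4.178, G_3 = 10^(−5.86/10) = 0.2594
Friis cascade:
  F = 1.321 + (1.455 − 1)/0.7568 + (4.178 − 1)/23.93 = 2.056
NF = 10 log₁₀(2.056) = 3.13 dB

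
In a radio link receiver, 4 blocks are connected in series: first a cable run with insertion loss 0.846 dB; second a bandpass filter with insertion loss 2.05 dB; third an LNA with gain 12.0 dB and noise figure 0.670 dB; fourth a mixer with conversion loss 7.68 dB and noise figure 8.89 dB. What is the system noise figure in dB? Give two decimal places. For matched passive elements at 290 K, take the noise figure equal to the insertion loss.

4.92 dB

Convert to linear (a loss of L dB is a gain of −L dB): F_i = 10^(NF_i/10), G_i = 10^(G_i,dB/10)
  Stage 1: F_1 = 10^(0.846/10) = 1.215, G_1 = 10^(−0.846/10) = 0.8230
  Stage 2: F_2 = 10^(2.05/10) = 1.603, G_2 = 10^(−2.05/10) = 0.6237
  Stage 3: F_3 = 10^(0.670/10) = 1.167, G_3 = 10^(12.0/10) = 15.85
  Stage 4: F_4 = 10^(8.89/10) = 7.745, G_4 = 10^(−7.68/10) = 0.1706
Friis cascade:
  F = 1.215 + (1.603 − 1)/0.8230 + (1.167 − 1)/0.5133 + (7.745 − 1)/8.136 = 3.102
NF = 10 log₁₀(3.102) = 4.92 dB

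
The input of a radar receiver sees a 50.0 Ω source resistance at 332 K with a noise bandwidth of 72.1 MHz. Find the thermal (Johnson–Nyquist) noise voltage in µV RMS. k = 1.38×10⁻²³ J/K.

8.13 µV

V_n = √(4kTRB)
4kTRB = 4 × 1.38×10⁻²³ × 332 × 5.00×10¹ × 7.21×10⁷ = 6.61×10⁻¹¹ V²
V_n = √(6.61×10⁻¹¹) = 8.13×10⁻⁶ V = 8.13 µV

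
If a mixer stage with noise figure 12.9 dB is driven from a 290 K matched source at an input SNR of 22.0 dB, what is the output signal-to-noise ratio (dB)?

By definition F = SNR_in/SNR_out, so in dB: SNR_out = SNR_in − NF
SNR_out = 22.0 − 12.9 = 9.1 dB

9.1 dB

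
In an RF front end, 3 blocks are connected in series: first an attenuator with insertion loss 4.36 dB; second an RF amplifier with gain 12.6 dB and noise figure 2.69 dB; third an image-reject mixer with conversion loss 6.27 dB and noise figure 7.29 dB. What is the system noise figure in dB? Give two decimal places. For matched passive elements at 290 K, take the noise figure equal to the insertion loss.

7.58 dB

Convert to linear (a loss of L dB is a gain of −L dB): F_i = 10^(NF_i/10), G_i = 10^(G_i,dB/10)
  Stage 1: F_1 = 10^(4.36/10) = 2.729, G_1 = 10^(−4.36/10) = 0.3664
  Stage 2: F_2 = 10^(2.69/10) = 1.858, G_2 = 10^(12.6/10) = 18.20
  Stage 3: F_3 = 10^(7.29/10) = 5.358, G_3 = 10^(−6.27/10) = 0.2360
Friis cascade:
  F = 2.729 + (1.858 − 1)/0.3664 + (5.358 − 1)/6.668 = 5.723
NF = 10 log₁₀(5.723) = 7.58 dB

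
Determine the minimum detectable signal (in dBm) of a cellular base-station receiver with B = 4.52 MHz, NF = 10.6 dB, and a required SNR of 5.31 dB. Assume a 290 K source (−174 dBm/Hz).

Sensitivity = −174 + 10 log₁₀(B) + NF + SNR_min
= −174 + 66.55 + 10.6 + 5.31
= −91.54 dBm → −91.5 dBm

−91.5 dBm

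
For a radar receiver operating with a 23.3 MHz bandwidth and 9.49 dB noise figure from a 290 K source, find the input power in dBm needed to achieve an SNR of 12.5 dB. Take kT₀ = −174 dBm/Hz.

−78.3 dBm

Sensitivity = −174 + 10 log₁₀(B) + NF + SNR_min
= −174 + 73.67 + 9.49 + 12.5
= −78.34 dBm → −78.3 dBm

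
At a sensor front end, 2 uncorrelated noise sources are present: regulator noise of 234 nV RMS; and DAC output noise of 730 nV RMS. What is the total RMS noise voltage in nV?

Uncorrelated sources add in power (mean-square): V_tot = √(ΣV_i²)
V_tot = √[(2.34×10⁻⁷)² + (7.30×10⁻⁷)²] = 7.67×10⁻⁷ V = 767 nV

767 nV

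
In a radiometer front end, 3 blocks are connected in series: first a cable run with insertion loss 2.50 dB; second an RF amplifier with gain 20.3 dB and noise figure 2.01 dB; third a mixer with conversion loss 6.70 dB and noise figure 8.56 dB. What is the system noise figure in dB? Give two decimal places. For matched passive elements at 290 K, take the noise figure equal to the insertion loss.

4.66 dB

Convert to linear (a loss of L dB is a gain of −L dB): F_i = 10^(NF_i/10), G_i = 10^(G_i,dB/10)
  Stage 1: F_1 = 10^(2.50/10) = 1.778, G_1 = 10^(−2.50/10) = 0.5623
  Stage 2: F_2 = 10^(2.01/10) = 1.589, G_2 = 10^(20.3/10) = 107.2
  Stage 3: F_3 = 10^(8.56/10) = 7.178, G_3 = 10^(−6.70/10) = 0.2138
Friis cascade:
  F = 1.778 + (1.589 − 1)/0.5623 + (7.178 − 1)/60.26 = 2.927
NF = 10 log₁₀(2.927) = 4.66 dB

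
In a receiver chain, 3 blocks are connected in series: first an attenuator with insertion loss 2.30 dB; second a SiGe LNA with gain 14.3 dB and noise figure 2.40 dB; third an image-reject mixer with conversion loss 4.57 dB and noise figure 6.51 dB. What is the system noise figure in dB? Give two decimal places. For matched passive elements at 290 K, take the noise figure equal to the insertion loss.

Convert to linear (a loss of L dB is a gain of −L dB): F_i = 10^(NF_i/10), G_i = 10^(G_i,dB/10)
  Stage 1: F_1 = 10^(2.30/10) = 1.698, G_1 = 10^(−2.30/10) = 0.5888
  Stage 2: F_2 = 10^(2.40/10) = 1.738, G_2 = 10^(14.3/10) = 26.92
  Stage 3: F_3 = 10^(6.51/10) = 4.477, G_3 = 10^(−4.57/10) = 0.3491
Friis cascade:
  F = 1.698 + (1.738 − 1)/0.5888 + (4.477 − 1)/15.85 = 3.171
NF = 10 log₁₀(3.171) = 5.01 dB

5.01 dB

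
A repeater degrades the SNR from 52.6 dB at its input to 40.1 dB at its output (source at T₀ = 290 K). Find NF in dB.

12.5 dB

NF (dB) = SNR_in(dB) − SNR_out(dB) when the source is at T₀
NF = 52.6 − 40.1 = 12.5 dB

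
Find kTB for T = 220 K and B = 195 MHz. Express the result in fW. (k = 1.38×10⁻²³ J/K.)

P_n = kTB = 1.38×10⁻²³ × 220 × 1.95×10⁸ = 5.92×10⁻¹³ W = 592 fW

592 fW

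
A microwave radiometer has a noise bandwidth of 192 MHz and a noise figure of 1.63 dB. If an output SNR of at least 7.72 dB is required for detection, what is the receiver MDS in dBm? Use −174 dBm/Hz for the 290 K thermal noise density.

Sensitivity = −174 + 10 log₁₀(B) + NF + SNR_min
= −174 + 82.83 + 1.63 + 7.72
= −81.82 dBm → −81.8 dBm

−81.8 dBm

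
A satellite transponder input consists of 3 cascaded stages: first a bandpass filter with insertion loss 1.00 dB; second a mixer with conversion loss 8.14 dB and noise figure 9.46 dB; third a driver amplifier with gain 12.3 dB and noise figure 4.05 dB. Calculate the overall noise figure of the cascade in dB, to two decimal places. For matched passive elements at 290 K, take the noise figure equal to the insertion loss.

Convert to linear (a loss of L dB is a gain of −L dB): F_i = 10^(NF_i/10), G_i = 10^(G_i,dB/10)
  Stage 1: F_1 = 10^(1.00/10) = 1.259, G_1 = 10^(−1.00/10) = 0.7943
  Stage 2: F_2 = 10^(9.46/10) = 8.831, G_2 = 10^(−8.14/10) = 0.1535
  Stage 3: F_3 = 10^(4.05/10) = 2.541, G_3 = 10^(12.3/10) = 16.98
Friis cascade:
  F = 1.259 + (8.831 − 1)/0.7943 + (2.541 − 1)/0.1219 = 23.76
NF = 10 log₁₀(23.76) = 13.76 dB

13.76 dB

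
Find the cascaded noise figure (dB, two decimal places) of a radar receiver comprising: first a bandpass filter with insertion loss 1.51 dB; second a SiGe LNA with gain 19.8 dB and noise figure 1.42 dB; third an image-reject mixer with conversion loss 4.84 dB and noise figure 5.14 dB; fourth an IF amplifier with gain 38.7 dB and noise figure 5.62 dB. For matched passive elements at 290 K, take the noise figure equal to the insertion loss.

Convert to linear (a loss of L dB is a gain of −L dB): F_i = 10^(NF_i/10), G_i = 10^(G_i,dB/10)
  Stage 1: F_1 = 10^(1.51/10) = 1.416, G_1 = 10^(−1.51/10) = 0.7063
  Stage 2: F_2 = 10^(1.42/10) = 1.387, G_2 = 10^(19.8/10) = 95.50
  Stage 3: F_3 = 10^(5.14/10) = 3.266, G_3 = 10^(−4.84/10) = 0.3281
  Stage 4: F_4 = 10^(5.62/10) = 3.648, G_4 = 10^(38.7/10) = 7413
Friis cascade:
  F = 1.416 + (1.387 − 1)/0.7063 + (3.266 − 1)/67.45 + (3.648 − 1)/22.13 = 2.117
NF = 10 log₁₀(2.117) = 3.26 dB

3.26 dB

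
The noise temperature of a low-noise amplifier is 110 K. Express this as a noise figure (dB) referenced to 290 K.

F = 1 + T_e/T₀ = 1 + 110/290 = 1.37931
NF = 10 log₁₀(1.37931) = 1.40 dB

1.40 dB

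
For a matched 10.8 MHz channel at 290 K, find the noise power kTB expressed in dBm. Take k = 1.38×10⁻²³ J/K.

P_n = kTB = 1.38×10⁻²³ × 290 × 1.08×10⁷ = 4.32×10⁻¹⁴ W
In dBm: 10 log₁₀(4.32×10⁻¹⁴ / 10⁻³) = −103.6 dBm

−103.6 dBm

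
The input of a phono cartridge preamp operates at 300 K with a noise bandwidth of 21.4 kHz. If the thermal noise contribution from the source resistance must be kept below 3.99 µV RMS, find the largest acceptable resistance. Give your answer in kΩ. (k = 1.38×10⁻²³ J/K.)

44.9 kΩ

Johnson–Nyquist: V_n = √(4kTRB) ⇒ R = V_n² / (4kTB)
4kTB = 4 × 1.38×10⁻²³ × 300 × 2.14×10⁴ = 3.54×10⁻¹⁶
R = (3.99×10⁻⁶)² / 3.54×10⁻¹⁶ = 4.49×10⁴ Ω = 44.9 kΩ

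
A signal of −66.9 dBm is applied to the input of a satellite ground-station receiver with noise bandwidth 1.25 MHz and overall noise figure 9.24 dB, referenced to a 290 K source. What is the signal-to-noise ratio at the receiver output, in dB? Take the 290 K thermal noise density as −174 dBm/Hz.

36.9 dB

Noise floor: N = −174 + 10 log₁₀(B) + NF
10 log₁₀(1.25×10⁶) = 60.97 dB
N = −174 + 60.97 + 9.24 = −103.79 dBm
SNR = P_sig − N = −66.9 − (−103.79) = 36.89 dB → 36.9 dB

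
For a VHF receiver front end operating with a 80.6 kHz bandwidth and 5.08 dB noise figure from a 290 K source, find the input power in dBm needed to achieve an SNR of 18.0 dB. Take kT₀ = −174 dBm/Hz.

−101.9 dBm

Sensitivity = −174 + 10 log₁₀(B) + NF + SNR_min
= −174 + 49.06 + 5.08 + 18.0
= −101.86 dBm → −101.9 dBm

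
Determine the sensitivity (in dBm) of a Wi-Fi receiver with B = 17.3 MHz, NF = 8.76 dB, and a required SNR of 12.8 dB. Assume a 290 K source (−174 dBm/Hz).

Sensitivity = −174 + 10 log₁₀(B) + NF + SNR_min
= −174 + 72.38 + 8.76 + 12.8
= −80.06 dBm → −80.1 dBm

−80.1 dBm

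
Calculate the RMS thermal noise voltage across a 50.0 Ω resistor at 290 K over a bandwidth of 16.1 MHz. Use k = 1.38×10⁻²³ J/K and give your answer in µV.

3.59 µV

V_n = √(4kTRB)
4kTRB = 4 × 1.38×10⁻²³ × 290 × 5.00×10¹ × 1.61×10⁷ = 1.29×10⁻¹¹ V²
V_n = √(1.29×10⁻¹¹) = 3.59×10⁻⁶ V = 3.59 µV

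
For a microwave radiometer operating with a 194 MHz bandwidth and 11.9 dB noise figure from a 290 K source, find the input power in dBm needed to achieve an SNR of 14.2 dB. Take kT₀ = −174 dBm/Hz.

−65.0 dBm

Sensitivity = −174 + 10 log₁₀(B) + NF + SNR_min
= −174 + 82.88 + 11.9 + 14.2
= −65.02 dBm → −65.0 dBm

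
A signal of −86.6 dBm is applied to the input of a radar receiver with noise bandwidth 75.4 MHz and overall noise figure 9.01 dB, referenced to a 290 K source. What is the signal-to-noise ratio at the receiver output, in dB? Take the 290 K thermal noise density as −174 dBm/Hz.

Noise floor: N = −174 + 10 log₁₀(B) + NF
10 log₁₀(7.54×10⁷) = 78.77 dB
N = −174 + 78.77 + 9.01 = −86.22 dBm
SNR = P_sig − N = −86.6 − (−86.22) = −0.38 dB → −0.4 dB

−0.4 dB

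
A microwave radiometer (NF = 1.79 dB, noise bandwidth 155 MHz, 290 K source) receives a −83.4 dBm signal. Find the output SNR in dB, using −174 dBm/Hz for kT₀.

6.9 dB

Noise floor: N = −174 + 10 log₁₀(B) + NF
10 log₁₀(1.55×10⁸) = 81.9 dB
N = −174 + 81.9 + 1.79 = −90.31 dBm
SNR = P_sig − N = −83.4 − (−90.31) = 6.91 dB → 6.9 dB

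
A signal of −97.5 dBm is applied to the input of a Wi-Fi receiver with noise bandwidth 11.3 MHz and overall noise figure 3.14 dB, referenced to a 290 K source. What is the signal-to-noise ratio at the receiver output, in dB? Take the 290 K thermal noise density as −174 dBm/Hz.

Noise floor: N = −174 + 10 log₁₀(B) + NF
10 log₁₀(1.13×10⁷) = 70.53 dB
N = −174 + 70.53 + 3.14 = −100.33 dBm
SNR = P_sig − N = −97.5 − (−100.33) = 2.83 dB → 2.8 dB

2.8 dB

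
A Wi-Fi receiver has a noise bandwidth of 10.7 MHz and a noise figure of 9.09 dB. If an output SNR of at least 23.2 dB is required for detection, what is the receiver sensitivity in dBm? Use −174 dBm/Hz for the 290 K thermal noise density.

−71.4 dBm

Sensitivity = −174 + 10 log₁₀(B) + NF + SNR_min
= −174 + 70.29 + 9.09 + 23.2
= −71.42 dBm → −71.4 dBm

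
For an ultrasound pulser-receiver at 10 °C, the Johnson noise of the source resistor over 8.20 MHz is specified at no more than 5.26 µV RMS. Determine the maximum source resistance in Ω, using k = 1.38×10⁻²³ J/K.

T = 10 °C + 273.15 = 283.15 K
Johnson–Nyquist: V_n = √(4kTRB) ⇒ R = V_n² / (4kTB)
4kTB = 4 × 1.38×10⁻²³ × 283.15 × 8.20×10⁶ = 1.28×10⁻¹³
R = (5.26×10⁻⁶)² / 1.28×10⁻¹³ = 2.16×10² Ω = 216 Ω

216 Ω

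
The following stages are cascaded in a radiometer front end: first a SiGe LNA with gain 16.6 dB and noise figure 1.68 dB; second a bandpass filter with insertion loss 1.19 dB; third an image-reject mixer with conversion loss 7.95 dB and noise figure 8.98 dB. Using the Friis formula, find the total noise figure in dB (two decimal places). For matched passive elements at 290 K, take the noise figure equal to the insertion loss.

2.25 dB

Convert to linear (a loss of L dB is a gain of −L dB): F_i = 10^(NF_i/10), G_i = 10^(G_i,dB/10)
  Stage 1: F_1 = 10^(1.68/10) = 1.472, G_1 = 10^(16.6/10) = 45.71
  Stage 2: F_2 = 10^(1.19/10) = 1.315, G_2 = 10^(−1.19/10) = 0.7603
  Stage 3: F_3 = 10^(8.98/10) = 7.907, G_3 = 10^(−7.95/10) = 0.1603
Friis cascade:
  F = 1.472 + (1.315 − 1)/45.71 + (7.907 − 1)/34.75 = 1.678
NF = 10 log₁₀(1.678) = 2.25 dB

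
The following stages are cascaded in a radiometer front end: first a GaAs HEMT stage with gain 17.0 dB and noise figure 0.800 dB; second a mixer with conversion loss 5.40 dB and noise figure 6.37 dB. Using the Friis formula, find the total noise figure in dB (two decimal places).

1.03 dB

Convert to linear (a loss of L dB is a gain of −L dB): F_i = 10^(NF_i/10), G_i = 10^(G_i,dB/10)
  Stage 1: F_1 = 10^(0.800/10) = 1.202, G_1 = 10^(17.0/10) = 50.12
  Stage 2: F_2 = 10^(6.37/10) = 4.335, G_2 = 10^(−5.40/10) = 0.2884
Friis cascade:
  F = 1.202 + (4.335 − 1)/50.12 = 1.269
NF = 10 log₁₀(1.269) = 1.03 dB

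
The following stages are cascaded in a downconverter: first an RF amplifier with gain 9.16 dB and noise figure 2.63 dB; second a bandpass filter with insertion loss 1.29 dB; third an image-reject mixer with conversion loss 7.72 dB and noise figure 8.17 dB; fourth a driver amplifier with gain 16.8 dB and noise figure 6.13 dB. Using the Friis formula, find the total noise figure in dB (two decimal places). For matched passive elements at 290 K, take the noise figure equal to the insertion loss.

7.62 dB

Convert to linear (a loss of L dB is a gain of −L dB): F_i = 10^(NF_i/10), G_i = 10^(G_i,dB/10)
  Stage 1: F_1 = 10^(2.63/10) = 1.832, G_1 = 10^(9.16/10) = 8.241
  Stage 2: F_2 = 10^(1.29/10) = 1.346, G_2 = 10^(−1.29/10) = 0.7430
  Stage 3: F_3 = 10^(8.17/10) = 6.561, G_3 = 10^(−7.72/10) = 0.1690
  Stage 4: F_4 = 10^(6.13/10) = 4.102, G_4 = 10^(16.8/10) = 47.86
Friis cascade:
  F = 1.832 + (1.346 − 1)/8.241 + (6.561 − 1)/6.124 + (4.102 − 1)/1.035 = 5.779
NF = 10 log₁₀(5.779) = 7.62 dB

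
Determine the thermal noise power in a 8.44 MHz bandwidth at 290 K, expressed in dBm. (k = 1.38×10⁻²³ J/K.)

−104.7 dBm

P_n = kTB = 1.38×10⁻²³ × 290 × 8.44×10⁶ = 3.38×10⁻¹⁴ W
In dBm: 10 log₁₀(3.38×10⁻¹⁴ / 10⁻³) = −104.7 dBm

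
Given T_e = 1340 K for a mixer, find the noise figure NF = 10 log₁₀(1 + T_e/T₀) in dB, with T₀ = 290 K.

F = 1 + T_e/T₀ = 1 + 1340/290 = 5.62069
NF = 10 log₁₀(5.62069) = 7.50 dB

7.50 dB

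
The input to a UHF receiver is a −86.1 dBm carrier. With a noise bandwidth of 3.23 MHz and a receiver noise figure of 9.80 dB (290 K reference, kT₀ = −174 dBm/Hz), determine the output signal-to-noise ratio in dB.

13.0 dB

Noise floor: N = −174 + 10 log₁₀(B) + NF
10 log₁₀(3.23×10⁶) = 65.09 dB
N = −174 + 65.09 + 9.80 = −99.11 dBm
SNR = P_sig − N = −86.1 − (−99.11) = 13.01 dB → 13.0 dB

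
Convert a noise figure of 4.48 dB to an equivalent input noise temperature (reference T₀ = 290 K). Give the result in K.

F = 10^(4.48/10) = 2.80543
T_e = (F − 1)·T₀ = (2.80543 − 1) × 290 = 524 K

524 K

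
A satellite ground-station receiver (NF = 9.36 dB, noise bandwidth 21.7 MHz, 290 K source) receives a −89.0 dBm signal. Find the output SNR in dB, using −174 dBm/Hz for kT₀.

2.3 dB

Noise floor: N = −174 + 10 log₁₀(B) + NF
10 log₁₀(2.17×10⁷) = 73.36 dB
N = −174 + 73.36 + 9.36 = −91.28 dBm
SNR = P_sig − N = −89.0 − (−91.28) = 2.28 dB → 2.3 dB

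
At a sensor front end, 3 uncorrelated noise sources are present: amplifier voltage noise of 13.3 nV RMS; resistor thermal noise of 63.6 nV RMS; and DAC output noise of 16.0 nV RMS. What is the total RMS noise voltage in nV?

66.9 nV

Uncorrelated sources add in power (mean-square): V_tot = √(ΣV_i²)
V_tot = √[(1.33×10⁻⁸)² + (6.36×10⁻⁸)² + (1.60×10⁻⁸)²] = 6.69×10⁻⁸ V = 66.9 nV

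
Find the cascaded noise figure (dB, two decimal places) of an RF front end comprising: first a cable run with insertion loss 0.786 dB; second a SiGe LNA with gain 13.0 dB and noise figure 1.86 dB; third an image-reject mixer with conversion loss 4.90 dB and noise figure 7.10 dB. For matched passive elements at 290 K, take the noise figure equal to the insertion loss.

Convert to linear (a loss of L dB is a gain of −L dB): F_i = 10^(NF_i/10), G_i = 10^(G_i,dB/10)
  Stage 1: F_1 = 10^(0.786/10) = 1.198, G_1 = 10^(−0.786/10) = 0.8344
  Stage 2: F_2 = 10^(1.86/10) = 1.535, G_2 = 10^(13.0/10) = 19.95
  Stage 3: F_3 = 10^(7.10/10) = 5.129, G_3 = 10^(−4.90/10) = 0.3236
Friis cascade:
  F = 1.198 + (1.535 − 1)/0.8344 + (5.129 − 1)/16.65 = 2.087
NF = 10 log₁₀(2.087) = 3.20 dB

3.20 dB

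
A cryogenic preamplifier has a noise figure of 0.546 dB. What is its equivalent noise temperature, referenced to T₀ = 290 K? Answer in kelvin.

38.9 K

F = 10^(0.546/10) = 1.13397
T_e = (F − 1)·T₀ = (1.13397 − 1) × 290 = 38.9 K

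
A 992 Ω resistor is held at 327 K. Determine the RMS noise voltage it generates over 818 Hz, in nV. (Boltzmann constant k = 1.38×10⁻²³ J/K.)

121 nV

V_n = √(4kTRB)
4kTRB = 4 × 1.38×10⁻²³ × 327 × 9.92×10² × 8.18×10² = 1.46×10⁻¹⁴ V²
V_n = √(1.46×10⁻¹⁴) = 1.21×10⁻⁷ V = 121 nV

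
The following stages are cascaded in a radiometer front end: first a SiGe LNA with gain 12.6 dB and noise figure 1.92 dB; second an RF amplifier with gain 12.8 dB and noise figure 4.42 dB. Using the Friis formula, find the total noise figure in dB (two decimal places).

Convert to linear (a loss of L dB is a gain of −L dB): F_i = 10^(NF_i/10), G_i = 10^(G_i,dB/10)
  Stage 1: F_1 = 10^(1.92/10) = 1.556, G_1 = 10^(12.6/10) = 18.20
  Stage 2: F_2 = 10^(4.42/10) = 2.767, G_2 = 10^(12.8/10) = 19.05
Friis cascade:
  F = 1.556 + (2.767 − 1)/18.20 = 1.653
NF = 10 log₁₀(1.653) = 2.18 dB

2.18 dB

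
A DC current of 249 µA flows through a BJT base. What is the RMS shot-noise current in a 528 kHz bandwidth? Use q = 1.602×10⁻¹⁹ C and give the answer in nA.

6.49 nA

I_n = √(2qI·B)
2qI·B = 2 × 1.602×10⁻¹⁹ × 2.49×10⁻⁴ × 5.28×10⁵ = 4.21×10⁻¹⁷ A²
I_n = √(4.21×10⁻¹⁷) = 6.49×10⁻⁹ A = 6.49 nA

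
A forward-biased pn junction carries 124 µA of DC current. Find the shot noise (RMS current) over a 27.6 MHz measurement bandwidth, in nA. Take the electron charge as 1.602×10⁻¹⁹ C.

33.1 nA

I_n = √(2qI·B)
2qI·B = 2 × 1.602×10⁻¹⁹ × 1.24×10⁻⁴ × 2.76×10⁷ = 1.10×10⁻¹⁵ A²
I_n = √(1.10×10⁻¹⁵) = 3.31×10⁻⁸ A = 33.1 nA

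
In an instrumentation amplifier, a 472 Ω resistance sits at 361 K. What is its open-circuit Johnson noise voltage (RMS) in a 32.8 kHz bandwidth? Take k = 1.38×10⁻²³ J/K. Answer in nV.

V_n = √(4kTRB)
4kTRB = 4 × 1.38×10⁻²³ × 361 × 4.72×10² × 3.28×10⁴ = 3.09×10⁻¹³ V²
V_n = √(3.09×10⁻¹³) = 5.55×10⁻⁷ V = 555 nV

555 nV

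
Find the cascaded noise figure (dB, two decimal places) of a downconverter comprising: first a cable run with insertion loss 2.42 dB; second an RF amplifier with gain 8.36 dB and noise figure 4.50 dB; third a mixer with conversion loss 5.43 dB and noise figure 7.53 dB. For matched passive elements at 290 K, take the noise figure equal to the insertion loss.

Convert to linear (a loss of L dB is a gain of −L dB): F_i = 10^(NF_i/10), G_i = 10^(G_i,dB/10)
  Stage 1: F_1 = 10^(2.42/10) = 1.746, G_1 = 10^(−2.42/10) = 0.5728
  Stage 2: F_2 = 10^(4.50/10) = 2.818, G_2 = 10^(8.36/10) = 6.855
  Stage 3: F_3 = 10^(7.53/10) = 5.662, G_3 = 10^(−5.43/10) = 0.2864
Friis cascade:
  F = 1.746 + (2.818 − 1)/0.5728 + (5.662 − 1)/3.926 = 6.108
NF = 10 log₁₀(6.108) = 7.86 dB

7.86 dB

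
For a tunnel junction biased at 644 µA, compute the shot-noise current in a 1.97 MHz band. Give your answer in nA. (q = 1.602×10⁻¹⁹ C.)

20.2 nA

I_n = √(2qI·B)
2qI·B = 2 × 1.602×10⁻¹⁹ × 6.44×10⁻⁴ × 1.97×10⁶ = 4.06×10⁻¹⁶ A²
I_n = √(4.06×10⁻¹⁶) = 2.02×10⁻⁸ A = 20.2 nA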